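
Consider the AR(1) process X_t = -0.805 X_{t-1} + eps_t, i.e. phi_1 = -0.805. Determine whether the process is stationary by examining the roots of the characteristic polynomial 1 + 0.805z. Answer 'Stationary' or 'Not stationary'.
\text{Stationary}

The AR(p) characteristic polynomial is P(z) = 1 + 0.805z.
Stationarity requires all roots to lie outside the unit circle, i.e. |z| > 1 for every root.
This is linear in z: 1 + (0.805) z = 0  =>  z = -1/(0.805) = -1.242236,  |z| = 1.242236.
Moduli of all roots: 1.2422.
All moduli strictly greater than 1? Yes.
Verdict: Stationary.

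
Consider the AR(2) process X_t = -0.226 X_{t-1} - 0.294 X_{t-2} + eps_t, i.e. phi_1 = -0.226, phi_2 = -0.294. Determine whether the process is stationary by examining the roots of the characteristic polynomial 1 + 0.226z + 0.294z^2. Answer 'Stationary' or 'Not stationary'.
\text{Stationary}

The AR(p) characteristic polynomial is P(z) = 1 + 0.226z + 0.294z^2.
Stationarity requires all roots to lie outside the unit circle, i.e. |z| > 1 for every root.
Set 1 + (0.226) z + (0.294) z^2 = 0, i.e. a z^2 + b z + c = 0 with a = 0.294, b = 0.226, c = 1.
Discriminant D = b^2 - 4ac = (0.226)^2 - 4*(0.294)*1 = 0.051076 - (1.176) = -1.124924.
D < 0, so the roots are the complex-conjugate pair z = (-b +/- i sqrt(-D)) / (2a) = -0.3844 +/- 1.8038i.
For a conjugate pair |z|^2 = z * conj(z) = (product of roots) = c/a = 1/(0.294) = 3.401361, so |z| = sqrt(3.401361) = 1.8443 for both roots.
Moduli of all roots: 1.8443, 1.8443.
All moduli strictly greater than 1? Yes.
Verdict: Stationary.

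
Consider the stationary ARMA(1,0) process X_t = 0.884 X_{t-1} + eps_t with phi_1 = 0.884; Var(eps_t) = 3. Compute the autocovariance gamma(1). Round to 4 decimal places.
\gamma(1) = 12.1349

Multiply the model equation by X_{t-k} and take expectations. With theta_0 = psi_0 = 1 and psi_j the MA(infinity) weights, this gives
  gamma(k) - sum_i phi_i gamma(k-i) = c_k,
  c_k = sigma^2 * sum_{j=k..q} theta_j psi_{j-k}   (c_k = 0 for k > q),
using gamma(-m) = gamma(m).
Pure AR (q = 0): c_0 = sigma^2 = 3, c_k = 0 for k >= 1.
Equations for k = 0 and k = 1 (AR order 1):
  gamma(0) = phi_1 gamma(1) + c_0
  gamma(1) = phi_1 gamma(0) + c_1
Substituting the second into the first: gamma(0) (1 - phi_1^2) = c_0 + phi_1 c_1, so
  gamma(0) = c_0 / (1 - phi_1^2) = 3 / (1 - (0.884)^2) = 3 / 0.218544 = 13.727213.
  gamma(1) = phi_1 gamma(0) = (0.884)(13.727213) = 12.134856.
Therefore gamma(1) = 12.1349 (to 4 decimal places).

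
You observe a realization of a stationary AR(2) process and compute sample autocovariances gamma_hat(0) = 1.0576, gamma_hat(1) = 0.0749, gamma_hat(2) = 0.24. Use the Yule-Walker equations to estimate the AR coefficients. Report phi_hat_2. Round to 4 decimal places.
\hat\phi_{2} = 0.2230

The Yule-Walker equations for an AR(p) process read, in matrix form,
  Gamma_p phi = r_p,   with   (Gamma_p)_{ij} = gamma(|i - j|),
                       (r_p)_i = gamma(i),   i,j = 1..p.
Substitute the sample gammas (Toeplitz matrix and right-hand side of size 2):
  Gamma_p = [[1.0576, 0.0749], [0.0749, 1.0576]]
  r_p     = [0.0749, 0.24]
Written out:
  1.0576 phi_1 + 0.0749 phi_2 = 0.0749
  0.0749 phi_1 + 1.0576 phi_2 = 0.24
Solve by Cramer's rule:
  det = gamma(0)^2 - gamma(1)^2 = (1.0576)^2 - (0.0749)^2 = 1.11851776 - 0.00561001 = 1.11290775
  phi_hat_1 = [gamma(1) gamma(0) - gamma(1) gamma(2)] / det = [(0.0749)(1.0576) - (0.0749)(0.24)] / 1.11290775 = 0.06123824 / 1.11290775 = 0.055
  phi_hat_2 = [gamma(0) gamma(2) - gamma(1)^2] / det = [(1.0576)(0.24) - (0.0749)^2] / 1.11290775 = 0.24821399 / 1.11290775 = 0.223
So phi_hat = [0.0550, 0.2230].
Therefore phi_hat_2 = 0.2230.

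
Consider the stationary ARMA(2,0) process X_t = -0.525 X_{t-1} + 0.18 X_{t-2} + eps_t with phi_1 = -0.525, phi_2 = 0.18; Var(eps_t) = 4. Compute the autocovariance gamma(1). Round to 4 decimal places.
\gamma(1) = -4.4853

Multiply the model equation by X_{t-k} and take expectations. With theta_0 = psi_0 = 1 and psi_j the MA(infinity) weights, this gives
  gamma(k) - sum_i phi_i gamma(k-i) = c_k,
  c_k = sigma^2 * sum_{j=k..q} theta_j psi_{j-k}   (c_k = 0 for k > q),
using gamma(-m) = gamma(m).
Pure AR (q = 0): c_0 = sigma^2 = 4, c_k = 0 for k >= 1.
Equations for k = 0, 1, 2 (AR order 2, c_2 = 0):
  (E0) gamma(0) = phi_1 gamma(1) + phi_2 gamma(2) + c_0
  (E1) gamma(1) = phi_1 gamma(0) + phi_2 gamma(1) + c_1
  (E2) gamma(2) = phi_1 gamma(1) + phi_2 gamma(0)
From (E1): gamma(1) = A gamma(0) + B with
  A = phi_1 / (1 - phi_2) = -0.525 / 0.82 = -0.640244,   B = c_1 / (1 - phi_2) = 0 / 0.82 = 0.
Insert (E2) into (E0): gamma(0) (1 - phi_2^2) = phi_1 (1 + phi_2) gamma(1) + c_0.
  phi_1 (1 + phi_2) = (-0.525)(1.18) = -0.6195,   1 - phi_2^2 = 0.9676.
Replace gamma(1) by A gamma(0) + B and collect gamma(0):
  gamma(0) [0.9676 - (-0.6195)(-0.640244)] = c_0 = 4
  gamma(0) * 0.570969 = 4
  gamma(0) = 4 / 0.570969 = 7.005635.
  gamma(1) = A gamma(0) = (-0.640244)(7.005635) = -4.485315.
Therefore gamma(1) = -4.4853 (to 4 decimal places).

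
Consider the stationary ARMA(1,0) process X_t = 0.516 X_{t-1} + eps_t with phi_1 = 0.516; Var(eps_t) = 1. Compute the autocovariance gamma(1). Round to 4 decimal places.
\gamma(1) = 0.7032

Multiply the model equation by X_{t-k} and take expectations. With theta_0 = psi_0 = 1 and psi_j the MA(infinity) weights, this gives
  gamma(k) - sum_i phi_i gamma(k-i) = c_k,
  c_k = sigma^2 * sum_{j=k..q} theta_j psi_{j-k}   (c_k = 0 for k > q),
using gamma(-m) = gamma(m).
Pure AR (q = 0): c_0 = sigma^2 = 1, c_k = 0 for k >= 1.
Equations for k = 0 and k = 1 (AR order 1):
  gamma(0) = phi_1 gamma(1) + c_0
  gamma(1) = phi_1 gamma(0) + c_1
Substituting the second into the first: gamma(0) (1 - phi_1^2) = c_0 + phi_1 c_1, so
  gamma(0) = c_0 / (1 - phi_1^2) = 1 / (1 - (0.516)^2) = 1 / 0.733744 = 1.362873.
  gamma(1) = phi_1 gamma(0) = (0.516)(1.362873) = 0.703243.
Therefore gamma(1) = 0.7032 (to 4 decimal places).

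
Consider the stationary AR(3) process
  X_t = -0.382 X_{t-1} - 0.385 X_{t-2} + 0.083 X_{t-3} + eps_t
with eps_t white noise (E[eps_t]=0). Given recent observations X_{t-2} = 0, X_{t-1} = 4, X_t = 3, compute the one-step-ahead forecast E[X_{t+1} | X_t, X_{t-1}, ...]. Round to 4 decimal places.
E[X_{t+1} \mid \mathcal F_t] = -2.6860

For an AR(p) model X_t = c + sum_i phi_i X_{t-i} + eps_t, the
one-step-ahead conditional mean is
  E[X_{t+1} | X_t, ...] = c + sum_i phi_i X_{t+1-i}.
Substitute known values:
  E[X_{t+1} | ...] = (-0.382) * (3) + (-0.385) * (4) + (0.083) * (0)
                   = -2.6860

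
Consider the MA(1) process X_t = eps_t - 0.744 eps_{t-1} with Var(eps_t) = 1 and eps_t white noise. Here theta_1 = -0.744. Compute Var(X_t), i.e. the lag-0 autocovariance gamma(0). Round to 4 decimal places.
\gamma(0) = 1.5535

For an MA(q) process X_t = eps_t + sum_i theta_i eps_{t-i} with
Var(eps_t) = sigma^2, the variance is
  gamma(0) = sigma^2 * (1 + sum_i theta_i^2).
  sum_i theta_i^2 = (-0.744)^2 = 0.553536.
  gamma(0) = 1 * (1 + 0.553536) = 1 * 1.553536 = 1.553536, which rounds to 1.5535.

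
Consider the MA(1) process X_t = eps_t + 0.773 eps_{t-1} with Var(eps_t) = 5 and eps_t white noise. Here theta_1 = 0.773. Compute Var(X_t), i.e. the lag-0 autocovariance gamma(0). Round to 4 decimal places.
\gamma(0) = 7.9876

For an MA(q) process X_t = eps_t + sum_i theta_i eps_{t-i} with
Var(eps_t) = sigma^2, the variance is
  gamma(0) = sigma^2 * (1 + sum_i theta_i^2).
  sum_i theta_i^2 = (0.773)^2 = 0.597529.
  gamma(0) = 5 * (1 + 0.597529) = 5 * 1.597529 = 7.987645, which rounds to 7.9876.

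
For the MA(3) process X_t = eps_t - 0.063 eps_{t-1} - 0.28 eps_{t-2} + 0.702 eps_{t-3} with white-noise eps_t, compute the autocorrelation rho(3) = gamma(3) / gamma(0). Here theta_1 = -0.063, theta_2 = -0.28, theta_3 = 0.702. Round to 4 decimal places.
\rho(3) = 0.4457

For an MA(q) process with theta_0 = 1, the autocovariance is
  gamma(k) = sigma^2 * sum_{i=0..q-k} theta_i * theta_{i+k},
and rho(k) = gamma(k) / gamma(0). Sigma^2 cancels.
  numerator   = (1)*(0.702) = 0.702.
  denominator = (1)^2 + (-0.063)^2 + (-0.28)^2 + (0.702)^2 = 1.575173.
  rho(3) = 0.702 / 1.575173 = 0.4457.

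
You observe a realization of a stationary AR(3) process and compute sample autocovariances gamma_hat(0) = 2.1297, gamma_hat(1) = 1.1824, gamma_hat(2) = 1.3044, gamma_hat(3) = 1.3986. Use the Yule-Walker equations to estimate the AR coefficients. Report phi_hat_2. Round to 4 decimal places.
\hat\phi_{2} = 0.3160

The Yule-Walker equations for an AR(p) process read, in matrix form,
  Gamma_p phi = r_p,   with   (Gamma_p)_{ij} = gamma(|i - j|),
                       (r_p)_i = gamma(i),   i,j = 1..p.
Substitute the sample gammas (Toeplitz matrix and right-hand side of size 3):
  Gamma_p = [[2.1297, 1.1824, 1.3044], [1.1824, 2.1297, 1.1824], [1.3044, 1.1824, 2.1297]]
  r_p     = [1.1824, 1.3044, 1.3986]
Written out (R1..R3):
  (R1) 2.1297 phi_1 + 1.1824 phi_2 + 1.3044 phi_3 = 1.1824
  (R2) 1.1824 phi_1 + 2.1297 phi_2 + 1.1824 phi_3 = 1.3044
  (R3) 1.3044 phi_1 + 1.1824 phi_2 + 2.1297 phi_3 = 1.3986
Gaussian elimination:
  R2 <- R2 - (1.1824/2.1297) R1 = R2 - (0.555196) R1:  1.473237 phi_2 + 0.458203 phi_3 = 0.647937
  R3 <- R3 - (1.3044/2.1297) R1 = R3 - (0.612481) R1:  0.458203 phi_2 + 1.33078 phi_3 = 0.674403
  R3 <- R3 - (0.458203/1.473237) R2 = R3 - (0.311018) R2:  1.188271 phi_3 = 0.472883
Back-substitution:
  phi_hat_3 = 0.472883 / 1.188271 = 0.397959
  phi_hat_2 = (0.647937 - (0.458203)(0.397959)) / 1.473237 = 0.316033
  phi_hat_1 = (1.1824 - (1.1824)(0.316033) - (1.3044)(0.397959)) / 2.1297 = 0.135994
So phi_hat = [0.1360, 0.3160, 0.3980].
Therefore phi_hat_2 = 0.3160.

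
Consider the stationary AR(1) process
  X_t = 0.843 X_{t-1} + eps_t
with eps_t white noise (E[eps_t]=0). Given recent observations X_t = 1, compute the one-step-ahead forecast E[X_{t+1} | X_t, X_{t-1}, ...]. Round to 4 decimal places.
E[X_{t+1} \mid \mathcal F_t] = 0.8430

For an AR(p) model X_t = c + sum_i phi_i X_{t-i} + eps_t, the
one-step-ahead conditional mean is
  E[X_{t+1} | X_t, ...] = c + sum_i phi_i X_{t+1-i}.
Substitute known values:
  E[X_{t+1} | ...] = (0.843) * (1)
                   = 0.8430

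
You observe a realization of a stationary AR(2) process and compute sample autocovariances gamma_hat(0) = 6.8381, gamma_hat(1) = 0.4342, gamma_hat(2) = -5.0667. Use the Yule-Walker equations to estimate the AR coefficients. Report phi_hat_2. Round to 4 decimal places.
\hat\phi_{2} = -0.7480

The Yule-Walker equations for an AR(p) process read, in matrix form,
  Gamma_p phi = r_p,   with   (Gamma_p)_{ij} = gamma(|i - j|),
                       (r_p)_i = gamma(i),   i,j = 1..p.
Substitute the sample gammas (Toeplitz matrix and right-hand side of size 2):
  Gamma_p = [[6.8381, 0.4342], [0.4342, 6.8381]]
  r_p     = [0.4342, -5.0667]
Written out:
  6.8381 phi_1 + 0.4342 phi_2 = 0.4342
  0.4342 phi_1 + 6.8381 phi_2 = -5.0667
Solve by Cramer's rule:
  det = gamma(0)^2 - gamma(1)^2 = (6.8381)^2 - (0.4342)^2 = 46.75961161 - 0.18852964 = 46.57108197
  phi_hat_1 = [gamma(1) gamma(0) - gamma(1) gamma(2)] / det = [(0.4342)(6.8381) - (0.4342)(-5.0667)] / 46.57108197 = 5.16906416 / 46.57108197 = 0.111
  phi_hat_2 = [gamma(0) gamma(2) - gamma(1)^2] / det = [(6.8381)(-5.0667) - (0.4342)^2] / 46.57108197 = -34.83513091 / 46.57108197 = -0.748
So phi_hat = [0.1110, -0.7480].
Therefore phi_hat_2 = -0.7480.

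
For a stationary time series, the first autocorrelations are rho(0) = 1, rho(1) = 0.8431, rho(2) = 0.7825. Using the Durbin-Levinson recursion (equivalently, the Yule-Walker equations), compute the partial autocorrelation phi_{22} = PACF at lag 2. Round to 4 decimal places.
\phi_{22} = 0.2479

The PACF at lag k is phi_{kk}, the last component of the solution
to the Yule-Walker system G_k phi = r_k where
  (G_k)_{ij} = rho(|i - j|), (r_k)_i = rho(i), i,j = 1..k.
Equivalently, Durbin-Levinson gives phi_{kk} iteratively:
  phi_{11} = rho(1)
  phi_{kk} = [rho(k) - sum_{j=1..k-1} phi_{k-1,j} rho(k-j)]
            / [1 - sum_{j=1..k-1} phi_{k-1,j} rho(j)],
  phi_{k,j} = phi_{k-1,j} - phi_{kk} phi_{k-1,k-j},  j = 1..k-1.
Step k = 1:
  phi_11 = rho(1) = 0.8431.
Step k = 2:
  phi_22 = [rho(2) - phi_11 rho(1)] / [1 - phi_11 rho(1)] = [0.7825 - (0.8431)(0.8431)] / [1 - (0.8431)(0.8431)]
         = 0.07168239 / 0.28918239 = 0.2479.
Therefore phi_{22} = 0.2479.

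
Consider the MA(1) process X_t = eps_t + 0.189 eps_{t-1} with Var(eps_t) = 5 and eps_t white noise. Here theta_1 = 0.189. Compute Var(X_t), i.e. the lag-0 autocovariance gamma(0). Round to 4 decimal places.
\gamma(0) = 5.1786

For an MA(q) process X_t = eps_t + sum_i theta_i eps_{t-i} with
Var(eps_t) = sigma^2, the variance is
  gamma(0) = sigma^2 * (1 + sum_i theta_i^2).
  sum_i theta_i^2 = (0.189)^2 = 0.035721.
  gamma(0) = 5 * (1 + 0.035721) = 5 * 1.035721 = 5.178605, which rounds to 5.1786.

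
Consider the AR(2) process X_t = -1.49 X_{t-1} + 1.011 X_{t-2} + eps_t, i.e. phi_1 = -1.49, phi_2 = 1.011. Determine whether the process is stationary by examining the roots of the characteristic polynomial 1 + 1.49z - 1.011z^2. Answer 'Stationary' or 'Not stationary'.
\text{Not stationary}

The AR(p) characteristic polynomial is P(z) = 1 + 1.49z - 1.011z^2.
Stationarity requires all roots to lie outside the unit circle, i.e. |z| > 1 for every root.
Set 1 + (1.49) z + (-1.011) z^2 = 0, i.e. a z^2 + b z + c = 0 with a = -1.011, b = 1.49, c = 1.
Discriminant D = b^2 - 4ac = (1.49)^2 - 4*(-1.011)*1 = 2.2201 - (-4.044) = 6.2641.
D >= 0, so the roots are real: z = (-b +/- sqrt(D)) / (2a) = (-1.49 +/- 2.502818) / (-2.022).
  z_1 = (-1.49 + 2.502818) / (-2.022) = -0.5009,   |z_1| = 0.5009.
  z_2 = (-1.49 - 2.502818) / (-2.022) = 1.9747,   |z_2| = 1.9747.
Moduli of all roots: 0.5009, 1.9747.
All moduli strictly greater than 1? No.
Verdict: Not stationary.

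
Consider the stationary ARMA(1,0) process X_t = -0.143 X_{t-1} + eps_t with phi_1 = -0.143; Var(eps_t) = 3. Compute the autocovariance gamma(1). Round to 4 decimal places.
\gamma(1) = -0.4380

Multiply the model equation by X_{t-k} and take expectations. With theta_0 = psi_0 = 1 and psi_j the MA(infinity) weights, this gives
  gamma(k) - sum_i phi_i gamma(k-i) = c_k,
  c_k = sigma^2 * sum_{j=k..q} theta_j psi_{j-k}   (c_k = 0 for k > q),
using gamma(-m) = gamma(m).
Pure AR (q = 0): c_0 = sigma^2 = 3, c_k = 0 for k >= 1.
Equations for k = 0 and k = 1 (AR order 1):
  gamma(0) = phi_1 gamma(1) + c_0
  gamma(1) = phi_1 gamma(0) + c_1
Substituting the second into the first: gamma(0) (1 - phi_1^2) = c_0 + phi_1 c_1, so
  gamma(0) = c_0 / (1 - phi_1^2) = 3 / (1 - (-0.143)^2) = 3 / 0.979551 = 3.062628.
  gamma(1) = phi_1 gamma(0) = (-0.143)(3.062628) = -0.437956.
Therefore gamma(1) = -0.4380 (to 4 decimal places).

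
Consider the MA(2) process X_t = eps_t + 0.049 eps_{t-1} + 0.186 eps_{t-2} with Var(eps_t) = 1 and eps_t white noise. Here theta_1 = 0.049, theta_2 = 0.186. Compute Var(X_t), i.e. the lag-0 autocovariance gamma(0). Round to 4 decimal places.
\gamma(0) = 1.0370

For an MA(q) process X_t = eps_t + sum_i theta_i eps_{t-i} with
Var(eps_t) = sigma^2, the variance is
  gamma(0) = sigma^2 * (1 + sum_i theta_i^2).
  sum_i theta_i^2 = (0.049)^2 + (0.186)^2 = 0.002401 + 0.034596 = 0.036997.
  gamma(0) = 1 * (1 + 0.036997) = 1 * 1.036997 = 1.036997, which rounds to 1.0370.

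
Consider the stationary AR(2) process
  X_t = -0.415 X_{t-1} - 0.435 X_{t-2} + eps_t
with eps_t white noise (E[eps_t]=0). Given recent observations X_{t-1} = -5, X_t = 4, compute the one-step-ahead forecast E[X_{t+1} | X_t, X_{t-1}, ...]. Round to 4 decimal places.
E[X_{t+1} \mid \mathcal F_t] = 0.5150

For an AR(p) model X_t = c + sum_i phi_i X_{t-i} + eps_t, the
one-step-ahead conditional mean is
  E[X_{t+1} | X_t, ...] = c + sum_i phi_i X_{t+1-i}.
Substitute known values:
  E[X_{t+1} | ...] = (-0.415) * (4) + (-0.435) * (-5)
                   = 0.5150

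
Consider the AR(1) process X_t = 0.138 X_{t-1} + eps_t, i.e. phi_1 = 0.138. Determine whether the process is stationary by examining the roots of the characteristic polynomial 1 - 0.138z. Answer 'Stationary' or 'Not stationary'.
\text{Stationary}

The AR(p) characteristic polynomial is P(z) = 1 - 0.138z.
Stationarity requires all roots to lie outside the unit circle, i.e. |z| > 1 for every root.
This is linear in z: 1 + (-0.138) z = 0  =>  z = -1/(-0.138) = 7.246377,  |z| = 7.246377.
Moduli of all roots: 7.2464.
All moduli strictly greater than 1? Yes.
Verdict: Stationary.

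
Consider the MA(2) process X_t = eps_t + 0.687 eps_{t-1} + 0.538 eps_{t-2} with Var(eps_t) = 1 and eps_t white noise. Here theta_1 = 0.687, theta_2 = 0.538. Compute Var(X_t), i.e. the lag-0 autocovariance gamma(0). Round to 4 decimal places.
\gamma(0) = 1.7614

For an MA(q) process X_t = eps_t + sum_i theta_i eps_{t-i} with
Var(eps_t) = sigma^2, the variance is
  gamma(0) = sigma^2 * (1 + sum_i theta_i^2).
  sum_i theta_i^2 = (0.687)^2 + (0.538)^2 = 0.471969 + 0.289444 = 0.761413.
  gamma(0) = 1 * (1 + 0.761413) = 1 * 1.761413 = 1.761413, which rounds to 1.7614.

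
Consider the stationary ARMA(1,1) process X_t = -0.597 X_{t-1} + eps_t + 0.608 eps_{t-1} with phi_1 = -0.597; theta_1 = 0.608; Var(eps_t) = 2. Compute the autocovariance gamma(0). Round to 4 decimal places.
\gamma(0) = 2.0004

Multiply the model equation by X_{t-k} and take expectations. With theta_0 = psi_0 = 1 and psi_j the MA(infinity) weights, this gives
  gamma(k) - sum_i phi_i gamma(k-i) = c_k,
  c_k = sigma^2 * sum_{j=k..q} theta_j psi_{j-k}   (c_k = 0 for k > q),
using gamma(-m) = gamma(m).
psi-weights needed (psi_j = theta_j + sum_i phi_i psi_{j-i}):
  psi_1 = theta_1 + phi_1 = 0.608 + (-0.597) = 0.011
Right-hand sides:
  c_0 = sigma^2 (1 + theta_1 psi_1) = 2 * (1 + (0.608)(0.011)) = 2 * 1.006688 = 2.013376
  c_1 = sigma^2 theta_1 = 2 * (0.608) = 1.216
  c_2 = 0
Equations for k = 0 and k = 1 (AR order 1):
  gamma(0) = phi_1 gamma(1) + c_0
  gamma(1) = phi_1 gamma(0) + c_1
Substituting the second into the first: gamma(0) (1 - phi_1^2) = c_0 + phi_1 c_1, so
  gamma(0) = (c_0 + phi_1 c_1) / (1 - phi_1^2) = (2.013376 + (-0.597)(1.216)) / (1 - (-0.597)^2) = 1.287424 / 0.643591 = 2.000376.
Therefore gamma(0) = 2.0004 (to 4 decimal places).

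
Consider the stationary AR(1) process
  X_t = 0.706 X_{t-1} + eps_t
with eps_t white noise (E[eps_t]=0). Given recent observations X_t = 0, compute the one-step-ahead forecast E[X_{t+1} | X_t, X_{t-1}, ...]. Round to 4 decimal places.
E[X_{t+1} \mid \mathcal F_t] = 0.0000

For an AR(p) model X_t = c + sum_i phi_i X_{t-i} + eps_t, the
one-step-ahead conditional mean is
  E[X_{t+1} | X_t, ...] = c + sum_i phi_i X_{t+1-i}.
Substitute known values:
  E[X_{t+1} | ...] = (0.706) * (0)
                   = 0.0000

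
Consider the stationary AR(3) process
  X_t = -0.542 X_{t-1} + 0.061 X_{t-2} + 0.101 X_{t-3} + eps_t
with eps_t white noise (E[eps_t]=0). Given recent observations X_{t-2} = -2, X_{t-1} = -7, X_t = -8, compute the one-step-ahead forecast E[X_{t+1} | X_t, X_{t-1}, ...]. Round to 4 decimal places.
E[X_{t+1} \mid \mathcal F_t] = 3.7070

For an AR(p) model X_t = c + sum_i phi_i X_{t-i} + eps_t, the
one-step-ahead conditional mean is
  E[X_{t+1} | X_t, ...] = c + sum_i phi_i X_{t+1-i}.
Substitute known values:
  E[X_{t+1} | ...] = (-0.542) * (-8) + (0.061) * (-7) + (0.101) * (-2)
                   = 3.7070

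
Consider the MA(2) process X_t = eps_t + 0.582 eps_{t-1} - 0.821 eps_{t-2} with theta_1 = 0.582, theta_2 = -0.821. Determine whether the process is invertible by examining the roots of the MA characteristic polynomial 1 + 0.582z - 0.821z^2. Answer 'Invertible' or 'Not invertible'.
\text{Not invertible}

The MA(q) characteristic polynomial is P(z) = 1 + 0.582z - 0.821z^2.
Invertibility requires all roots to lie outside the unit circle, i.e. |z| > 1 for every root.
Set 1 + (0.582) z + (-0.821) z^2 = 0, i.e. a z^2 + b z + c = 0 with a = -0.821, b = 0.582, c = 1.
Discriminant D = b^2 - 4ac = (0.582)^2 - 4*(-0.821)*1 = 0.338724 - (-3.284) = 3.622724.
D >= 0, so the roots are real: z = (-b +/- sqrt(D)) / (2a) = (-0.582 +/- 1.903345) / (-1.642).
  z_1 = (-0.582 + 1.903345) / (-1.642) = -0.8047,   |z_1| = 0.8047.
  z_2 = (-0.582 - 1.903345) / (-1.642) = 1.5136,   |z_2| = 1.5136.
Moduli of all roots: 0.8047, 1.5136.
All moduli strictly greater than 1? No.
Verdict: Not invertible.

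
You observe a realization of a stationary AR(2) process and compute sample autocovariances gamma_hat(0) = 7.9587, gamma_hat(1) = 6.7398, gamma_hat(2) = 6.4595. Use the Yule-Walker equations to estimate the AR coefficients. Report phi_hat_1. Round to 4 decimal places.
\hat\phi_{1} = 0.5640

The Yule-Walker equations for an AR(p) process read, in matrix form,
  Gamma_p phi = r_p,   with   (Gamma_p)_{ij} = gamma(|i - j|),
                       (r_p)_i = gamma(i),   i,j = 1..p.
Substitute the sample gammas (Toeplitz matrix and right-hand side of size 2):
  Gamma_p = [[7.9587, 6.7398], [6.7398, 7.9587]]
  r_p     = [6.7398, 6.4595]
Written out:
  7.9587 phi_1 + 6.7398 phi_2 = 6.7398
  6.7398 phi_1 + 7.9587 phi_2 = 6.4595
Solve by Cramer's rule:
  det = gamma(0)^2 - gamma(1)^2 = (7.9587)^2 - (6.7398)^2 = 63.34090569 - 45.42490404 = 17.91600165
  phi_hat_1 = [gamma(1) gamma(0) - gamma(1) gamma(2)] / det = [(6.7398)(7.9587) - (6.7398)(6.4595)] / 17.91600165 = 10.10430816 / 17.91600165 = 0.564
  phi_hat_2 = [gamma(0) gamma(2) - gamma(1)^2] / det = [(7.9587)(6.4595) - (6.7398)^2] / 17.91600165 = 5.98431861 / 17.91600165 = 0.334
So phi_hat = [0.5640, 0.3340].
Therefore phi_hat_1 = 0.5640.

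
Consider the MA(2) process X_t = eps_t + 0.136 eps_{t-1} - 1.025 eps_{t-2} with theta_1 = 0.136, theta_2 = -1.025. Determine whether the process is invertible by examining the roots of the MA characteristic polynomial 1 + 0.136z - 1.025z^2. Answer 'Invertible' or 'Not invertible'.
\text{Not invertible}

The MA(q) characteristic polynomial is P(z) = 1 + 0.136z - 1.025z^2.
Invertibility requires all roots to lie outside the unit circle, i.e. |z| > 1 for every root.
Set 1 + (0.136) z + (-1.025) z^2 = 0, i.e. a z^2 + b z + c = 0 with a = -1.025, b = 0.136, c = 1.
Discriminant D = b^2 - 4ac = (0.136)^2 - 4*(-1.025)*1 = 0.018496 - (-4.1) = 4.118496.
D >= 0, so the roots are real: z = (-b +/- sqrt(D)) / (2a) = (-0.136 +/- 2.029408) / (-2.05).
  z_1 = (-0.136 + 2.029408) / (-2.05) = -0.9236,   |z_1| = 0.9236.
  z_2 = (-0.136 - 2.029408) / (-2.05) = 1.0563,   |z_2| = 1.0563.
Moduli of all roots: 0.9236, 1.0563.
All moduli strictly greater than 1? No.
Verdict: Not invertible.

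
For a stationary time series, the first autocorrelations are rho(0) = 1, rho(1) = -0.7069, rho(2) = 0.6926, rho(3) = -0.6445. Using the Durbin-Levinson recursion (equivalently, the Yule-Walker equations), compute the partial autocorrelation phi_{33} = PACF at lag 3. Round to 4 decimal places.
\phi_{33} = -0.1670

The PACF at lag k is phi_{kk}, the last component of the solution
to the Yule-Walker system G_k phi = r_k where
  (G_k)_{ij} = rho(|i - j|), (r_k)_i = rho(i), i,j = 1..k.
Equivalently, Durbin-Levinson gives phi_{kk} iteratively:
  phi_{11} = rho(1)
  phi_{kk} = [rho(k) - sum_{j=1..k-1} phi_{k-1,j} rho(k-j)]
            / [1 - sum_{j=1..k-1} phi_{k-1,j} rho(j)],
  phi_{k,j} = phi_{k-1,j} - phi_{kk} phi_{k-1,k-j},  j = 1..k-1.
Step k = 1:
  phi_11 = rho(1) = -0.7069.
Step k = 2:
  phi_22 = [rho(2) - phi_11 rho(1)] / [1 - phi_11 rho(1)] = [0.6926 - (-0.7069)(-0.7069)] / [1 - (-0.7069)(-0.7069)]
         = 0.19289239 / 0.50029239 = 0.385559.
  Update: phi_21 = phi_11 - phi_22 phi_11 = -0.7069 - (0.385559)(-0.7069) = -0.434348.
Step k = 3:
  phi_33 = [rho(3) - phi_21 rho(2) - phi_22 rho(1)] / [1 - phi_21 rho(1) - phi_22 rho(2)]
    numerator   = -0.6445 - (-0.434348)(0.6926) - (0.385559)(-0.7069) = -0.07111861
    denominator = 1 - (-0.434348)(-0.7069) - (0.385559)(0.6926) = 0.42592093
  phi_33 = -0.07111861 / 0.42592093 = -0.167.
Therefore phi_{33} = -0.1670.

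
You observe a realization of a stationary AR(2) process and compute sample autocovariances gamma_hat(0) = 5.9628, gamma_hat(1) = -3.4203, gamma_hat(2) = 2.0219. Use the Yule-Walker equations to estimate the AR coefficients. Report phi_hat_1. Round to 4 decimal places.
\hat\phi_{1} = -0.5650

The Yule-Walker equations for an AR(p) process read, in matrix form,
  Gamma_p phi = r_p,   with   (Gamma_p)_{ij} = gamma(|i - j|),
                       (r_p)_i = gamma(i),   i,j = 1..p.
Substitute the sample gammas (Toeplitz matrix and right-hand side of size 2):
  Gamma_p = [[5.9628, -3.4203], [-3.4203, 5.9628]]
  r_p     = [-3.4203, 2.0219]
Written out:
  5.9628 phi_1 - 3.4203 phi_2 = -3.4203
  -3.4203 phi_1 + 5.9628 phi_2 = 2.0219
Solve by Cramer's rule:
  det = gamma(0)^2 - gamma(1)^2 = (5.9628)^2 - (-3.4203)^2 = 35.55498384 - 11.69845209 = 23.85653175
  phi_hat_1 = [gamma(1) gamma(0) - gamma(1) gamma(2)] / det = [(-3.4203)(5.9628) - (-3.4203)(2.0219)] / 23.85653175 = -13.47906027 / 23.85653175 = -0.565
  phi_hat_2 = [gamma(0) gamma(2) - gamma(1)^2] / det = [(5.9628)(2.0219) - (-3.4203)^2] / 23.85653175 = 0.35773323 / 23.85653175 = 0.015
So phi_hat = [-0.5650, 0.0150].
Therefore phi_hat_1 = -0.5650.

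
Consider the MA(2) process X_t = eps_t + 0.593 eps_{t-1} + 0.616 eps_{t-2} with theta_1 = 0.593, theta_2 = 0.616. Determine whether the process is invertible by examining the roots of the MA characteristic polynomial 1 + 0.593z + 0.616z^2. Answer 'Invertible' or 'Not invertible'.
\text{Invertible}

The MA(q) characteristic polynomial is P(z) = 1 + 0.593z + 0.616z^2.
Invertibility requires all roots to lie outside the unit circle, i.e. |z| > 1 for every root.
Set 1 + (0.593) z + (0.616) z^2 = 0, i.e. a z^2 + b z + c = 0 with a = 0.616, b = 0.593, c = 1.
Discriminant D = b^2 - 4ac = (0.593)^2 - 4*(0.616)*1 = 0.351649 - (2.464) = -2.112351.
D < 0, so the roots are the complex-conjugate pair z = (-b +/- i sqrt(-D)) / (2a) = -0.4813 +/- 1.1797i.
For a conjugate pair |z|^2 = z * conj(z) = (product of roots) = c/a = 1/(0.616) = 1.623377, so |z| = sqrt(1.623377) = 1.2741 for both roots.
Moduli of all roots: 1.2741, 1.2741.
All moduli strictly greater than 1? Yes.
Verdict: Invertible.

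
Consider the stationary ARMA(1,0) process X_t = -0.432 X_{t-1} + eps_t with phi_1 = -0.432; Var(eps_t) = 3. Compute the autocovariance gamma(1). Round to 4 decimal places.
\gamma(1) = -1.5934

Multiply the model equation by X_{t-k} and take expectations. With theta_0 = psi_0 = 1 and psi_j the MA(infinity) weights, this gives
  gamma(k) - sum_i phi_i gamma(k-i) = c_k,
  c_k = sigma^2 * sum_{j=k..q} theta_j psi_{j-k}   (c_k = 0 for k > q),
using gamma(-m) = gamma(m).
Pure AR (q = 0): c_0 = sigma^2 = 3, c_k = 0 for k >= 1.
Equations for k = 0 and k = 1 (AR order 1):
  gamma(0) = phi_1 gamma(1) + c_0
  gamma(1) = phi_1 gamma(0) + c_1
Substituting the second into the first: gamma(0) (1 - phi_1^2) = c_0 + phi_1 c_1, so
  gamma(0) = c_0 / (1 - phi_1^2) = 3 / (1 - (-0.432)^2) = 3 / 0.813376 = 3.688331.
  gamma(1) = phi_1 gamma(0) = (-0.432)(3.688331) = -1.593359.
Therefore gamma(1) = -1.5934 (to 4 decimal places).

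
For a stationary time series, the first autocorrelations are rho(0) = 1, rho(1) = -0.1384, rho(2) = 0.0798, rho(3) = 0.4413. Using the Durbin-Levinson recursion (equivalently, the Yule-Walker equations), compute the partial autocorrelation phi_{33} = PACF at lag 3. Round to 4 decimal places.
\phi_{33} = 0.4710

The PACF at lag k is phi_{kk}, the last component of the solution
to the Yule-Walker system G_k phi = r_k where
  (G_k)_{ij} = rho(|i - j|), (r_k)_i = rho(i), i,j = 1..k.
Equivalently, Durbin-Levinson gives phi_{kk} iteratively:
  phi_{11} = rho(1)
  phi_{kk} = [rho(k) - sum_{j=1..k-1} phi_{k-1,j} rho(k-j)]
            / [1 - sum_{j=1..k-1} phi_{k-1,j} rho(j)],
  phi_{k,j} = phi_{k-1,j} - phi_{kk} phi_{k-1,k-j},  j = 1..k-1.
Step k = 1:
  phi_11 = rho(1) = -0.1384.
Step k = 2:
  phi_22 = [rho(2) - phi_11 rho(1)] / [1 - phi_11 rho(1)] = [0.0798 - (-0.1384)(-0.1384)] / [1 - (-0.1384)(-0.1384)]
         = 0.06064544 / 0.98084544 = 0.06183.
  Update: phi_21 = phi_11 - phi_22 phi_11 = -0.1384 - (0.06183)(-0.1384) = -0.129843.
Step k = 3:
  phi_33 = [rho(3) - phi_21 rho(2) - phi_22 rho(1)] / [1 - phi_21 rho(1) - phi_22 rho(2)]
    numerator   = 0.4413 - (-0.129843)(0.0798) - (0.06183)(-0.1384) = 0.46021869
    denominator = 1 - (-0.129843)(-0.1384) - (0.06183)(0.0798) = 0.97709575
  phi_33 = 0.46021869 / 0.97709575 = 0.471.
Therefore phi_{33} = 0.4710.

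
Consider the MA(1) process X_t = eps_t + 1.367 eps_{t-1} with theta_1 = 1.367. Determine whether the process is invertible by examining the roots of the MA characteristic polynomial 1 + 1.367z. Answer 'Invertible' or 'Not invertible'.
\text{Not invertible}

The MA(q) characteristic polynomial is P(z) = 1 + 1.367z.
Invertibility requires all roots to lie outside the unit circle, i.e. |z| > 1 for every root.
This is linear in z: 1 + (1.367) z = 0  =>  z = -1/(1.367) = -0.731529,  |z| = 0.731529.
Moduli of all roots: 0.7315.
All moduli strictly greater than 1? No.
Verdict: Not invertible.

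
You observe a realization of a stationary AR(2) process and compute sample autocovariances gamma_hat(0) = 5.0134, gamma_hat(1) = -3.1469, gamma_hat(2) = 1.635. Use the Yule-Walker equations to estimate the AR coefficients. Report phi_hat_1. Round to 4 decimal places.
\hat\phi_{1} = -0.6980

The Yule-Walker equations for an AR(p) process read, in matrix form,
  Gamma_p phi = r_p,   with   (Gamma_p)_{ij} = gamma(|i - j|),
                       (r_p)_i = gamma(i),   i,j = 1..p.
Substitute the sample gammas (Toeplitz matrix and right-hand side of size 2):
  Gamma_p = [[5.0134, -3.1469], [-3.1469, 5.0134]]
  r_p     = [-3.1469, 1.635]
Written out:
  5.0134 phi_1 - 3.1469 phi_2 = -3.1469
  -3.1469 phi_1 + 5.0134 phi_2 = 1.635
Solve by Cramer's rule:
  det = gamma(0)^2 - gamma(1)^2 = (5.0134)^2 - (-3.1469)^2 = 25.13417956 - 9.90297961 = 15.23119995
  phi_hat_1 = [gamma(1) gamma(0) - gamma(1) gamma(2)] / det = [(-3.1469)(5.0134) - (-3.1469)(1.635)] / 15.23119995 = -10.63148696 / 15.23119995 = -0.698
  phi_hat_2 = [gamma(0) gamma(2) - gamma(1)^2] / det = [(5.0134)(1.635) - (-3.1469)^2] / 15.23119995 = -1.70607061 / 15.23119995 = -0.112
So phi_hat = [-0.6980, -0.1120].
Therefore phi_hat_1 = -0.6980.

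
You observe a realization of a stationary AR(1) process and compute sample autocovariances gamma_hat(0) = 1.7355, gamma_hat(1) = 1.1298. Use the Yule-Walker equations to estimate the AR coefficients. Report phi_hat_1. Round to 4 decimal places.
\hat\phi_{1} = 0.6510

The Yule-Walker equations for an AR(p) process read, in matrix form,
  Gamma_p phi = r_p,   with   (Gamma_p)_{ij} = gamma(|i - j|),
                       (r_p)_i = gamma(i),   i,j = 1..p.
Substitute the sample gammas (Toeplitz matrix and right-hand side of size 1):
  Gamma_p = [[1.7355]]
  r_p     = [1.1298]
With p = 1 this is the single equation gamma(0) phi_1 = gamma(1):
  phi_hat_1 = gamma(1) / gamma(0) = 1.1298 / 1.7355 = 0.6510.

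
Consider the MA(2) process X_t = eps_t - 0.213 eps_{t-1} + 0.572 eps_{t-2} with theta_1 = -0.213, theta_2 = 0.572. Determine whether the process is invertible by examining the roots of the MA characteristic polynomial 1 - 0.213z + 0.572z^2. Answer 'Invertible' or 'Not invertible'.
\text{Invertible}

The MA(q) characteristic polynomial is P(z) = 1 - 0.213z + 0.572z^2.
Invertibility requires all roots to lie outside the unit circle, i.e. |z| > 1 for every root.
Set 1 + (-0.213) z + (0.572) z^2 = 0, i.e. a z^2 + b z + c = 0 with a = 0.572, b = -0.213, c = 1.
Discriminant D = b^2 - 4ac = (-0.213)^2 - 4*(0.572)*1 = 0.045369 - (2.288) = -2.242631.
D < 0, so the roots are the complex-conjugate pair z = (-b +/- i sqrt(-D)) / (2a) = 0.1862 +/- 1.309i.
For a conjugate pair |z|^2 = z * conj(z) = (product of roots) = c/a = 1/(0.572) = 1.748252, so |z| = sqrt(1.748252) = 1.3222 for both roots.
Moduli of all roots: 1.3222, 1.3222.
All moduli strictly greater than 1? Yes.
Verdict: Invertible.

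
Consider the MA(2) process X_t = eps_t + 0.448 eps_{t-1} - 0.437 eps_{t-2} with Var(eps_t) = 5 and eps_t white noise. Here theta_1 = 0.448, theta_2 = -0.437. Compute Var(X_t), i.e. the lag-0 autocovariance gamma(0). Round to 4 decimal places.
\gamma(0) = 6.9584

For an MA(q) process X_t = eps_t + sum_i theta_i eps_{t-i} with
Var(eps_t) = sigma^2, the variance is
  gamma(0) = sigma^2 * (1 + sum_i theta_i^2).
  sum_i theta_i^2 = (0.448)^2 + (-0.437)^2 = 0.200704 + 0.190969 = 0.391673.
  gamma(0) = 5 * (1 + 0.391673) = 5 * 1.391673 = 6.958365, which rounds to 6.9584.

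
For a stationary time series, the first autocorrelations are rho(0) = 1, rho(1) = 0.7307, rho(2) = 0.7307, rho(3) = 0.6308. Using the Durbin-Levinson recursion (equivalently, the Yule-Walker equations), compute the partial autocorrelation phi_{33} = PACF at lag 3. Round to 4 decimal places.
\phi_{33} = 0.0360

The PACF at lag k is phi_{kk}, the last component of the solution
to the Yule-Walker system G_k phi = r_k where
  (G_k)_{ij} = rho(|i - j|), (r_k)_i = rho(i), i,j = 1..k.
Equivalently, Durbin-Levinson gives phi_{kk} iteratively:
  phi_{11} = rho(1)
  phi_{kk} = [rho(k) - sum_{j=1..k-1} phi_{k-1,j} rho(k-j)]
            / [1 - sum_{j=1..k-1} phi_{k-1,j} rho(j)],
  phi_{k,j} = phi_{k-1,j} - phi_{kk} phi_{k-1,k-j},  j = 1..k-1.
Step k = 1:
  phi_11 = rho(1) = 0.7307.
Step k = 2:
  phi_22 = [rho(2) - phi_11 rho(1)] / [1 - phi_11 rho(1)] = [0.7307 - (0.7307)(0.7307)] / [1 - (0.7307)(0.7307)]
         = 0.19677751 / 0.46607751 = 0.422199.
  Update: phi_21 = phi_11 - phi_22 phi_11 = 0.7307 - (0.422199)(0.7307) = 0.422199.
Step k = 3:
  phi_33 = [rho(3) - phi_21 rho(2) - phi_22 rho(1)] / [1 - phi_21 rho(1) - phi_22 rho(2)]
    numerator   = 0.6308 - (0.422199)(0.7307) - (0.422199)(0.7307) = 0.01379822
    denominator = 1 - (0.422199)(0.7307) - (0.422199)(0.7307) = 0.38299822
  phi_33 = 0.01379822 / 0.38299822 = 0.036.
Therefore phi_{33} = 0.0360.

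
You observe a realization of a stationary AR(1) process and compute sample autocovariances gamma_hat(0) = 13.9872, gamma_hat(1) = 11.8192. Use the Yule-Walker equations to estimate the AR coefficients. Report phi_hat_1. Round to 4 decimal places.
\hat\phi_{1} = 0.8450

The Yule-Walker equations for an AR(p) process read, in matrix form,
  Gamma_p phi = r_p,   with   (Gamma_p)_{ij} = gamma(|i - j|),
                       (r_p)_i = gamma(i),   i,j = 1..p.
Substitute the sample gammas (Toeplitz matrix and right-hand side of size 1):
  Gamma_p = [[13.9872]]
  r_p     = [11.8192]
With p = 1 this is the single equation gamma(0) phi_1 = gamma(1):
  phi_hat_1 = gamma(1) / gamma(0) = 11.8192 / 13.9872 = 0.8450.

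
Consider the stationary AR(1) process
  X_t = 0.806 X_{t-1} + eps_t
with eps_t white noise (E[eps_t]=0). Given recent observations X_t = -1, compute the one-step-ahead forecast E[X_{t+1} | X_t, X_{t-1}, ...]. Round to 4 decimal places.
E[X_{t+1} \mid \mathcal F_t] = -0.8060

For an AR(p) model X_t = c + sum_i phi_i X_{t-i} + eps_t, the
one-step-ahead conditional mean is
  E[X_{t+1} | X_t, ...] = c + sum_i phi_i X_{t+1-i}.
Substitute known values:
  E[X_{t+1} | ...] = (0.806) * (-1)
                   = -0.8060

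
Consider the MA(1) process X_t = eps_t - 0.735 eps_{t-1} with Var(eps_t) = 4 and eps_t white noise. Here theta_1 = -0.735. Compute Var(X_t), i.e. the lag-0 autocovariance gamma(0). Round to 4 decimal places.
\gamma(0) = 6.1609

For an MA(q) process X_t = eps_t + sum_i theta_i eps_{t-i} with
Var(eps_t) = sigma^2, the variance is
  gamma(0) = sigma^2 * (1 + sum_i theta_i^2).
  sum_i theta_i^2 = (-0.735)^2 = 0.540225.
  gamma(0) = 4 * (1 + 0.540225) = 4 * 1.540225 = 6.1609.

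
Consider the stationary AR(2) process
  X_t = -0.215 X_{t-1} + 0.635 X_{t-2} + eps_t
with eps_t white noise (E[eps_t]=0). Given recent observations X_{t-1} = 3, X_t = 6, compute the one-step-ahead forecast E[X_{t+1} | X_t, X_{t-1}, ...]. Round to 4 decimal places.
E[X_{t+1} \mid \mathcal F_t] = 0.6150

For an AR(p) model X_t = c + sum_i phi_i X_{t-i} + eps_t, the
one-step-ahead conditional mean is
  E[X_{t+1} | X_t, ...] = c + sum_i phi_i X_{t+1-i}.
Substitute known values:
  E[X_{t+1} | ...] = (-0.215) * (6) + (0.635) * (3)
                   = 0.6150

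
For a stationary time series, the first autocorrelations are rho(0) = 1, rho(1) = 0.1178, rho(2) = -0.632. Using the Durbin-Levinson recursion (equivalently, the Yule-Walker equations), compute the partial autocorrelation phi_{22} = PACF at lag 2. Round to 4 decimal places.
\phi_{22} = -0.6550

The PACF at lag k is phi_{kk}, the last component of the solution
to the Yule-Walker system G_k phi = r_k where
  (G_k)_{ij} = rho(|i - j|), (r_k)_i = rho(i), i,j = 1..k.
Equivalently, Durbin-Levinson gives phi_{kk} iteratively:
  phi_{11} = rho(1)
  phi_{kk} = [rho(k) - sum_{j=1..k-1} phi_{k-1,j} rho(k-j)]
            / [1 - sum_{j=1..k-1} phi_{k-1,j} rho(j)],
  phi_{k,j} = phi_{k-1,j} - phi_{kk} phi_{k-1,k-j},  j = 1..k-1.
Step k = 1:
  phi_11 = rho(1) = 0.1178.
Step k = 2:
  phi_22 = [rho(2) - phi_11 rho(1)] / [1 - phi_11 rho(1)] = [-0.632 - (0.1178)(0.1178)] / [1 - (0.1178)(0.1178)]
         = -0.64587684 / 0.98612316 = -0.655.
Therefore phi_{22} = -0.6550.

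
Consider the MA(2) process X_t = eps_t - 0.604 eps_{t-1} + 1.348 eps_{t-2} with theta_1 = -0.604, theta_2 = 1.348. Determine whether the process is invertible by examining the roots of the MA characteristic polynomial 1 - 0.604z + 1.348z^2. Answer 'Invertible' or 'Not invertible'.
\text{Not invertible}

The MA(q) characteristic polynomial is P(z) = 1 - 0.604z + 1.348z^2.
Invertibility requires all roots to lie outside the unit circle, i.e. |z| > 1 for every root.
Set 1 + (-0.604) z + (1.348) z^2 = 0, i.e. a z^2 + b z + c = 0 with a = 1.348, b = -0.604, c = 1.
Discriminant D = b^2 - 4ac = (-0.604)^2 - 4*(1.348)*1 = 0.364816 - (5.392) = -5.027184.
D < 0, so the roots are the complex-conjugate pair z = (-b +/- i sqrt(-D)) / (2a) = 0.224 +/- 0.8317i.
For a conjugate pair |z|^2 = z * conj(z) = (product of roots) = c/a = 1/(1.348) = 0.74184, so |z| = sqrt(0.74184) = 0.8613 for both roots.
Moduli of all roots: 0.8613, 0.8613.
All moduli strictly greater than 1? No.
Verdict: Not invertible.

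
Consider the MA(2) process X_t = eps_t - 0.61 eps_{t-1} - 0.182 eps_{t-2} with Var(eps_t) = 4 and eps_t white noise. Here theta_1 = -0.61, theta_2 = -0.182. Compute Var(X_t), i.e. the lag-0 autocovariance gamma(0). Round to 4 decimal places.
\gamma(0) = 5.6209

For an MA(q) process X_t = eps_t + sum_i theta_i eps_{t-i} with
Var(eps_t) = sigma^2, the variance is
  gamma(0) = sigma^2 * (1 + sum_i theta_i^2).
  sum_i theta_i^2 = (-0.61)^2 + (-0.182)^2 = 0.3721 + 0.033124 = 0.405224.
  gamma(0) = 4 * (1 + 0.405224) = 4 * 1.405224 = 5.620896, which rounds to 5.6209.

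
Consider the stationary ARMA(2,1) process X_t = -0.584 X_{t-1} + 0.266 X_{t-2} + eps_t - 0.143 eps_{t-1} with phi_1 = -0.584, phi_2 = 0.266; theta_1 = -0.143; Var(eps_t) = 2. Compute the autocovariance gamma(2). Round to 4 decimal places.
\gamma(2) = 5.5758

Multiply the model equation by X_{t-k} and take expectations. With theta_0 = psi_0 = 1 and psi_j the MA(infinity) weights, this gives
  gamma(k) - sum_i phi_i gamma(k-i) = c_k,
  c_k = sigma^2 * sum_{j=k..q} theta_j psi_{j-k}   (c_k = 0 for k > q),
using gamma(-m) = gamma(m).
psi-weights needed (psi_j = theta_j + sum_i phi_i psi_{j-i}):
  psi_1 = theta_1 + phi_1 = -0.143 + (-0.584) = -0.727
Right-hand sides:
  c_0 = sigma^2 (1 + theta_1 psi_1) = 2 * (1 + (-0.143)(-0.727)) = 2 * 1.103961 = 2.207922
  c_1 = sigma^2 theta_1 = 2 * (-0.143) = -0.286
  c_2 = 0
Equations for k = 0, 1, 2 (AR order 2, c_2 = 0):
  (E0) gamma(0) = phi_1 gamma(1) + phi_2 gamma(2) + c_0
  (E1) gamma(1) = phi_1 gamma(0) + phi_2 gamma(1) + c_1
  (E2) gamma(2) = phi_1 gamma(1) + phi_2 gamma(0)
From (E1): gamma(1) = A gamma(0) + B with
  A = phi_1 / (1 - phi_2) = -0.584 / 0.734 = -0.79564,   B = c_1 / (1 - phi_2) = -0.286 / 0.734 = -0.389646.
Insert (E2) into (E0): gamma(0) (1 - phi_2^2) = phi_1 (1 + phi_2) gamma(1) + c_0.
  phi_1 (1 + phi_2) = (-0.584)(1.266) = -0.739344,   1 - phi_2^2 = 0.929244.
Replace gamma(1) by A gamma(0) + B and collect gamma(0):
  gamma(0) [0.929244 - (-0.739344)(-0.79564)] = (-0.739344)(-0.389646) + 2.207922
  gamma(0) * 0.340992 = 2.496004
  gamma(0) = 2.496004 / 0.340992 = 7.31983.
  gamma(1) = A gamma(0) + B = (-0.79564)(7.31983) + (-0.389646) = -6.213598.
  gamma(2) = phi_1 gamma(1) + phi_2 gamma(0) = (-0.584)(-6.213598) + (0.266)(7.31983) = 5.575816.
Therefore gamma(2) = 5.5758 (to 4 decimal places).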